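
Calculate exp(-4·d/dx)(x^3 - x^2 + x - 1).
x^{3} - 13 x^{2} + 57 x - 85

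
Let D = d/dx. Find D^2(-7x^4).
- 84 x^{2}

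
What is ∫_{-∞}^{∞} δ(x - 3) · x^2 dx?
9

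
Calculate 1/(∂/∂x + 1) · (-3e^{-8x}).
\frac{3 e^{- 8 x}}{7}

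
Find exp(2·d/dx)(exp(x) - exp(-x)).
2 \sinh{\left(x + 2 \right)}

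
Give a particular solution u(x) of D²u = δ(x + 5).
\frac{|x + 5|}{2}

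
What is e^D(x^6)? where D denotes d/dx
x^{6} + 6 x^{5} + 15 x^{4} + 20 x^{3} + 15 x^{2} + 6 x + 1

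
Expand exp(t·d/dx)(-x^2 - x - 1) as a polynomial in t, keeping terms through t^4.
- t^{2} - t \left(2 x + 1\right) - x^{2} - x - 1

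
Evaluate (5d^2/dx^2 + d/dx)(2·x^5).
10 x^{3} \left(x + 20\right)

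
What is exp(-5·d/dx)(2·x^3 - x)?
2 x^{3} - 30 x^{2} + 149 x - 245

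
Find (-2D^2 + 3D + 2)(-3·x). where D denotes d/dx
- 6 x - 9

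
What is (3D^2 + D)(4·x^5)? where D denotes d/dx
20 x^{3} \left(x + 12\right)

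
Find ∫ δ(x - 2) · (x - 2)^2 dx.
0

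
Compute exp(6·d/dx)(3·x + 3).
3 x + 21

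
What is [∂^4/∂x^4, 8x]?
32\frac{d^{3}}{dx^{3}}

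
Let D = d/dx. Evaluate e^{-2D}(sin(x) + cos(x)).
\sqrt{2} \cos{\left(- x + \frac{\pi}{4} + 2 \right)}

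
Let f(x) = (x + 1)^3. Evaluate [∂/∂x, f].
3 \left(x + 1\right)^{2}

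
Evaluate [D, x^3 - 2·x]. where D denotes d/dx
3 x^{2} - 2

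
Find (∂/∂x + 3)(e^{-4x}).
- e^{- 4 x}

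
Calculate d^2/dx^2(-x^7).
- 42 x^{5}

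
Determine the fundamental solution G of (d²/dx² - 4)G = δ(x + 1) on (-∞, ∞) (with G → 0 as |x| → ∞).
-\frac{e^{-2|x + 1|}}{4}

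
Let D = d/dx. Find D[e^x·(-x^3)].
x^{2} \left(- x - 3\right) e^{x}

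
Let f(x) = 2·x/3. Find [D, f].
\frac{2}{3}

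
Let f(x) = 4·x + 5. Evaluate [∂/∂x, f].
4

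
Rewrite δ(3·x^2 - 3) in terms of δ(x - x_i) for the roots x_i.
\frac{\delta(x - 1) + \delta(x + 1)}{6}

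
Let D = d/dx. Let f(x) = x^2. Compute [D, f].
2 x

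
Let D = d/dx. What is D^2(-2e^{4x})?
- 32 e^{4 x}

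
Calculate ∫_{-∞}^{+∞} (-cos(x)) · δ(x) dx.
-1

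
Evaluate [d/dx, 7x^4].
28 x^{3}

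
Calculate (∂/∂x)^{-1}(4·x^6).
\frac{4 x^{7}}{7}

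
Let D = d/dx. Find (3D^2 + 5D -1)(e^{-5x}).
49 e^{- 5 x}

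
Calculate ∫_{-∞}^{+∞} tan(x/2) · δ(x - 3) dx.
\tan{\left(\frac{3}{2} \right)}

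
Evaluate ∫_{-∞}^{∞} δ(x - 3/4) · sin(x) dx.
\sin{\left(\frac{3}{4} \right)}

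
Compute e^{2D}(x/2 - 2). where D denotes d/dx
\frac{x}{2} - 1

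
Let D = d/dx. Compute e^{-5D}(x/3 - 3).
\frac{x}{3} - \frac{14}{3}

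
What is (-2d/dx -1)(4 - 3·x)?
3 x + 2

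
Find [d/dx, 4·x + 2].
4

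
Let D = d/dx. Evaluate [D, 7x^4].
28 x^{3}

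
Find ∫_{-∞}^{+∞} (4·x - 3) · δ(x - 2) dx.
5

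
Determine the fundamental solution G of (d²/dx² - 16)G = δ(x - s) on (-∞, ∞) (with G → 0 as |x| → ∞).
-\frac{e^{-4|x-s|}}{8}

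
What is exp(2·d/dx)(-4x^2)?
- 4 x^{2} - 16 x - 16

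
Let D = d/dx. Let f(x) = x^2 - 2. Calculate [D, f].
2 x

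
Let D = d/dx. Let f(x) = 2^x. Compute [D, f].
2^{x} \log{\left(2 \right)}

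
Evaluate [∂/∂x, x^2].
2 x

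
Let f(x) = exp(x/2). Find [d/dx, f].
\frac{e^{\frac{x}{2}}}{2}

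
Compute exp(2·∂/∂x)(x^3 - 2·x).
x^{3} + 6 x^{2} + 10 x + 4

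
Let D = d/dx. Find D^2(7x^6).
210 x^{4}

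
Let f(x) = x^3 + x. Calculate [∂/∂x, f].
3 x^{2} + 1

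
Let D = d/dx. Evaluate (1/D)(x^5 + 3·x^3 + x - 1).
\frac{x^{6}}{6} + \frac{3 x^{4}}{4} + \frac{x^{2}}{2} - x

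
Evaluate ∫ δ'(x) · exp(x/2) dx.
- \frac{1}{2}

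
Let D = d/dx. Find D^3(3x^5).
180 x^{2}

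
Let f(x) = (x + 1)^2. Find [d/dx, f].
2 x + 2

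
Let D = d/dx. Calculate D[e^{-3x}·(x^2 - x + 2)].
\left(- 3 x^{2} + 5 x - 7\right) e^{- 3 x}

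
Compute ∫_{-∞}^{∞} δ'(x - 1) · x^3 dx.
-3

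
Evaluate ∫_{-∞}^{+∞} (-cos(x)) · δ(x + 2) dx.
- \cos{\left(2 \right)}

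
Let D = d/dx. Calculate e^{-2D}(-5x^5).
- 5 x^{5} + 50 x^{4} - 200 x^{3} + 400 x^{2} - 400 x + 160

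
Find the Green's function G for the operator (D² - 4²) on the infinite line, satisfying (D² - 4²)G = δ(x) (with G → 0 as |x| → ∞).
-\frac{e^{-4|x|}}{8}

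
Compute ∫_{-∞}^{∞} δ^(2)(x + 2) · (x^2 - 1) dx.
2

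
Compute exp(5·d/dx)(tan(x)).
\tan{\left(x + 5 \right)}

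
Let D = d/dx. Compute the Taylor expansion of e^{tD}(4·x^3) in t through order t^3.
4 t^{3} + 12 t^{2} x + 12 t x^{2} + 4 x^{3}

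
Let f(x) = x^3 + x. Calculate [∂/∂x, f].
3 x^{2} + 1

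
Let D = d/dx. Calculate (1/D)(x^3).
\frac{x^{4}}{4}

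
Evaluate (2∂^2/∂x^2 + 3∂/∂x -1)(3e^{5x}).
192 e^{5 x}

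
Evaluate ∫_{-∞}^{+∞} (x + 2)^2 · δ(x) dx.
4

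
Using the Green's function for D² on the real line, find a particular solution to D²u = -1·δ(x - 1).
-\frac{|x - 1|}{2}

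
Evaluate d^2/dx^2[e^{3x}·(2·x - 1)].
\left(18 x + 3\right) e^{3 x}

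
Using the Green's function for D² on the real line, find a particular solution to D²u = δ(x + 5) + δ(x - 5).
\frac{|x + 5|}{2} + \frac{|x - 5|}{2}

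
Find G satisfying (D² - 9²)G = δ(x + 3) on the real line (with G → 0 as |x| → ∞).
-\frac{e^{-9|x + 3|}}{18}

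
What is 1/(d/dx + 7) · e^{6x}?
\frac{e^{6 x}}{13}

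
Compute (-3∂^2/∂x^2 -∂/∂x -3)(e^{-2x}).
- 13 e^{- 2 x}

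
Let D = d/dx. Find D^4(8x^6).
2880 x^{2}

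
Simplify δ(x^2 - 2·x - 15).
\frac{\delta(x - 5) + \delta(x + 3)}{8}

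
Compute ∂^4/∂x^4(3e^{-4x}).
768 e^{- 4 x}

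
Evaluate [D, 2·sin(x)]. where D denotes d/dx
2 \cos{\left(x \right)}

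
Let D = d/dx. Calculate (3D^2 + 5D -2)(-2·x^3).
2 x \left(2 x^{2} - 15 x - 18\right)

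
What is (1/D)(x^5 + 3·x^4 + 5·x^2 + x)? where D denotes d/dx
\frac{x^{6}}{6} + \frac{3 x^{5}}{5} + \frac{5 x^{3}}{3} + \frac{x^{2}}{2}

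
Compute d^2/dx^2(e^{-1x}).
e^{- x}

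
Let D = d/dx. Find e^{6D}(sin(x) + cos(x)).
\sqrt{2} \sin{\left(x + \frac{\pi}{4} + 6 \right)}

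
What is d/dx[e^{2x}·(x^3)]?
x^{2} \left(2 x + 3\right) e^{2 x}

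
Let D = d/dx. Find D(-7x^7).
- 49 x^{6}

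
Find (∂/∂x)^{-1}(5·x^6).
\frac{5 x^{7}}{7}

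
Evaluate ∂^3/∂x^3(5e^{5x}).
625 e^{5 x}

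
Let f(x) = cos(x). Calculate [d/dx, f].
- \sin{\left(x \right)}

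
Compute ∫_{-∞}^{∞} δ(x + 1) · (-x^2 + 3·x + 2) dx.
-2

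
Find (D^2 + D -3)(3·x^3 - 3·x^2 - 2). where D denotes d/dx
3 x \left(- 3 x^{2} + 6 x + 4\right)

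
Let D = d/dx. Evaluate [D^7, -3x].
-21D^{6}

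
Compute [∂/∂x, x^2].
2 x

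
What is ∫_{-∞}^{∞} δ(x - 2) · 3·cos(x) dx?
3 \cos{\left(2 \right)}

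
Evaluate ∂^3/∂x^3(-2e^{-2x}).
16 e^{- 2 x}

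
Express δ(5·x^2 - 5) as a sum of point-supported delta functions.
\frac{\delta(x - 1) + \delta(x + 1)}{10}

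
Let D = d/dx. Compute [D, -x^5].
- 5 x^{4}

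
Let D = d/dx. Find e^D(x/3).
\frac{x}{3} + \frac{1}{3}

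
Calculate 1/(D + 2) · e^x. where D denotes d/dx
\frac{e^{x}}{3}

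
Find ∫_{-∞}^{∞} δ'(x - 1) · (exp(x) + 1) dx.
- e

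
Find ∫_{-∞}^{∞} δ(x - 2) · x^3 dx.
8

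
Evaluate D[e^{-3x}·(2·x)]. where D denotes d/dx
2 \left(1 - 3 x\right) e^{- 3 x}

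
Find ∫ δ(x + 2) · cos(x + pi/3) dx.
\sin{\left(\frac{\pi}{6} + 2 \right)}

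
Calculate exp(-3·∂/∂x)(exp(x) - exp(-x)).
- e^{3 - x} + e^{x - 3}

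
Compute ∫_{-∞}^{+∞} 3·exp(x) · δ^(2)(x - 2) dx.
3 e^{2}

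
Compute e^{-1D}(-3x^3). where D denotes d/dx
- 3 x^{3} + 9 x^{2} - 9 x + 3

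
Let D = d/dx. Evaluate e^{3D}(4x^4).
4 x^{4} + 48 x^{3} + 216 x^{2} + 432 x + 324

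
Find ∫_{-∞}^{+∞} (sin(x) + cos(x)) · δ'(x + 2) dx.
- \sin{\left(2 \right)} - \cos{\left(2 \right)}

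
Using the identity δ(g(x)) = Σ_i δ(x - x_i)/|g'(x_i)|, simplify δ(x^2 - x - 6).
\frac{\delta(x + 2) + \delta(x - 3)}{5}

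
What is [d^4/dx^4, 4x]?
16\frac{d^{3}}{dx^{3}}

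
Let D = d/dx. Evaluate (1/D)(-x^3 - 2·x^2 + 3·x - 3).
- \frac{x^{4}}{4} - \frac{2 x^{3}}{3} + \frac{3 x^{2}}{2} - 3 x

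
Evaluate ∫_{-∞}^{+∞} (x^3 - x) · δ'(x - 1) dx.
-2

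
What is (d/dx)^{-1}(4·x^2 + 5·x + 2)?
\frac{4 x^{3}}{3} + \frac{5 x^{2}}{2} + 2 x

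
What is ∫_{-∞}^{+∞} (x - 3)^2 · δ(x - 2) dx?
1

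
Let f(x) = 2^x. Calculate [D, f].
2^{x} \log{\left(2 \right)}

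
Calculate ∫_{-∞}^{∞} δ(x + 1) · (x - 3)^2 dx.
16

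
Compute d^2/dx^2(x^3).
6 x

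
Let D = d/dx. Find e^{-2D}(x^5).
x^{5} - 10 x^{4} + 40 x^{3} - 80 x^{2} + 80 x - 32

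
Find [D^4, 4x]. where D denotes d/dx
16D^{3}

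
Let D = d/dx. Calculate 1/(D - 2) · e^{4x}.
\frac{e^{4 x}}{2}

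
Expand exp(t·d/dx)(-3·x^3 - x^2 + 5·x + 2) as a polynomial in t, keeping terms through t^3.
- 3 t^{3} - t^{2} \left(9 x + 1\right) - t \left(9 x^{2} + 2 x - 5\right) - 3 x^{3} - x^{2} + 5 x + 2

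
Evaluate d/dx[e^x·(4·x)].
4 \left(x + 1\right) e^{x}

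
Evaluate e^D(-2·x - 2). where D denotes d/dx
- 2 x - 4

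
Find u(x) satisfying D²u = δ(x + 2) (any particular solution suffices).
\frac{|x + 2|}{2}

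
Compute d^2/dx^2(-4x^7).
- 168 x^{5}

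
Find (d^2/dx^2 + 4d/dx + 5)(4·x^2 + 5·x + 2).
20 x^{2} + 57 x + 38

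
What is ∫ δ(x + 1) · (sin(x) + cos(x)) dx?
- \sin{\left(1 \right)} + \cos{\left(1 \right)}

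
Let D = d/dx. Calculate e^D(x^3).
x^{3} + 3 x^{2} + 3 x + 1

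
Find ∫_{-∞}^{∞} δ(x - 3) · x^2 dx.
9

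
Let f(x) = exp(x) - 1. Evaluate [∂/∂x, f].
e^{x}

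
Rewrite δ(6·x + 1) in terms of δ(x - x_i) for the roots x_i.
\frac{\delta(x + 1/6)}{6}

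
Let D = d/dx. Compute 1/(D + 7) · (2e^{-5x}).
e^{- 5 x}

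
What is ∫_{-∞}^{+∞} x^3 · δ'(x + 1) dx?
-3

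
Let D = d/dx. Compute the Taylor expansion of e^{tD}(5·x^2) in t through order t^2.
5 t^{2} + 10 t x + 5 x^{2}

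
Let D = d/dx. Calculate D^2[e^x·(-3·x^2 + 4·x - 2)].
x \left(- 3 x - 8\right) e^{x}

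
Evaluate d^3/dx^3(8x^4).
192 x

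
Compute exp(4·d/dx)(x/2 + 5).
\frac{x}{2} + 7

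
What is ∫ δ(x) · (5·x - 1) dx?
-1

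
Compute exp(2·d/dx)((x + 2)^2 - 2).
x^{2} + 8 x + 14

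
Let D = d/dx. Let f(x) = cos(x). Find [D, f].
- \sin{\left(x \right)}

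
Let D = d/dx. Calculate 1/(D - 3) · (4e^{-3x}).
- \frac{2 e^{- 3 x}}{3}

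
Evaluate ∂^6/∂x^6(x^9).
60480 x^{3}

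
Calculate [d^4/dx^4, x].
4\frac{d^{3}}{dx^{3}}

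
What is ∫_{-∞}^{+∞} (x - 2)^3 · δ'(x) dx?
-12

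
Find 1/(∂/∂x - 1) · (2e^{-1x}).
- e^{- x}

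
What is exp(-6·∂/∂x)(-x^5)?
- x^{5} + 30 x^{4} - 360 x^{3} + 2160 x^{2} - 6480 x + 7776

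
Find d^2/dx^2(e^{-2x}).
4 e^{- 2 x}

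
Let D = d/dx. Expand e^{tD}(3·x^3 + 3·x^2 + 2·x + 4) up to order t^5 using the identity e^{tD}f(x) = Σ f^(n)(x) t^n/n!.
3 t^{3} + t^{2} \left(9 x + 3\right) + t \left(9 x^{2} + 6 x + 2\right) + 3 x^{3} + 3 x^{2} + 2 x + 4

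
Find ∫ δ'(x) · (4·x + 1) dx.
-4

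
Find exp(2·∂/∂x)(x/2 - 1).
\frac{x}{2}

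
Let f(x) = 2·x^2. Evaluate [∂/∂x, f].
4 x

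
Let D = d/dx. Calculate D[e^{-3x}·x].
\left(1 - 3 x\right) e^{- 3 x}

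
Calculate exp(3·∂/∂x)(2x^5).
2 x^{5} + 30 x^{4} + 180 x^{3} + 540 x^{2} + 810 x + 486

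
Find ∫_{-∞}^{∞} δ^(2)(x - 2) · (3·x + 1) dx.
0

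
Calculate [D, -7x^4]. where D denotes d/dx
- 28 x^{3}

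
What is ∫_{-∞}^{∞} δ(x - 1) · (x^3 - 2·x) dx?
-1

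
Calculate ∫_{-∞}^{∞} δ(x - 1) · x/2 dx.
\frac{1}{2}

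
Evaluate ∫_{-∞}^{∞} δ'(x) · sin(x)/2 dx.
- \frac{1}{2}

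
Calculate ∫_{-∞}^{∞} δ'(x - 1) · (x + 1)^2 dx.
-4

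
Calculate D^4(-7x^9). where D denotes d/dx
- 21168 x^{5}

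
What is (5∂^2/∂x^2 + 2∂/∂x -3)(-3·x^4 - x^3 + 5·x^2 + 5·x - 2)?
9 x^{4} - 21 x^{3} - 201 x^{2} - 25 x + 66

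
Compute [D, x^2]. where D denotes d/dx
2 x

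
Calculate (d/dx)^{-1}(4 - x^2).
- \frac{x^{3}}{3} + 4 x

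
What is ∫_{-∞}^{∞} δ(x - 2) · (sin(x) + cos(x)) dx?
\cos{\left(2 \right)} + \sin{\left(2 \right)}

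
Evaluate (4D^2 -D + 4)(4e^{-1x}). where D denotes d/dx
36 e^{- x}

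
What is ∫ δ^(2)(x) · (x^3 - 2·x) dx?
0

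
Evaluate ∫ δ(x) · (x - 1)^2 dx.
1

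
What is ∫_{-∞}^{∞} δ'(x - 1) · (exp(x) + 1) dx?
- e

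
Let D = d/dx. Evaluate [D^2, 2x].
4D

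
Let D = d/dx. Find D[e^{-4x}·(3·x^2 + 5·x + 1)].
\left(- 12 x^{2} - 14 x + 1\right) e^{- 4 x}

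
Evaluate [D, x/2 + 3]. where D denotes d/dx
\frac{1}{2}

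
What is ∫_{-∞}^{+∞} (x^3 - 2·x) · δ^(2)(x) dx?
0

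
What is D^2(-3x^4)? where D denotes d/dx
- 36 x^{2}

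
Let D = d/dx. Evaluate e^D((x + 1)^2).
x^{2} + 4 x + 4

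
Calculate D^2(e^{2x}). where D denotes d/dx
4 e^{2 x}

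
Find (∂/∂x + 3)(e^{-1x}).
2 e^{- x}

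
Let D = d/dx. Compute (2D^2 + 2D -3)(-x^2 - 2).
3 x^{2} - 4 x + 2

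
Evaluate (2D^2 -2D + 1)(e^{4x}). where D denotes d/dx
25 e^{4 x}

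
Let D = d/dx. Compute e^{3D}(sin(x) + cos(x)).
\sqrt{2} \sin{\left(x + \frac{\pi}{4} + 3 \right)}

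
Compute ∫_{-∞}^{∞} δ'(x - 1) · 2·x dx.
-2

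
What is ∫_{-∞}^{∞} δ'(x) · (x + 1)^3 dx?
-3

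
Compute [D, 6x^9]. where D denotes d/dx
54 x^{8}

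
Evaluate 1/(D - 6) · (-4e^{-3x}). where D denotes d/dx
\frac{4 e^{- 3 x}}{9}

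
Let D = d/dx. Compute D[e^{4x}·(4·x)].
\left(16 x + 4\right) e^{4 x}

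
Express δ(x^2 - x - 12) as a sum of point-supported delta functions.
\frac{\delta(x + 3) + \delta(x - 4)}{7}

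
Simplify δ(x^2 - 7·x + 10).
\frac{\delta(x - 5) + \delta(x - 2)}{3}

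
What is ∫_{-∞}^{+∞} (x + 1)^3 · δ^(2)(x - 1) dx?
12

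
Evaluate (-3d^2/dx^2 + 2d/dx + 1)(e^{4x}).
- 39 e^{4 x}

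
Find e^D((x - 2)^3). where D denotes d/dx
x^{3} - 3 x^{2} + 3 x - 1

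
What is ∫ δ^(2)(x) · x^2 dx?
2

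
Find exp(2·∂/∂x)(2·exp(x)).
2 e^{x + 2}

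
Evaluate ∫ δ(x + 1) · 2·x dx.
-2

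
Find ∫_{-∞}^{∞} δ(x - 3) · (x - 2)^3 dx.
1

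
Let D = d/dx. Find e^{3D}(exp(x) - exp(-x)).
2 \sinh{\left(x + 3 \right)}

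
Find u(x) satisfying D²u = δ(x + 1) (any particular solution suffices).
\frac{|x + 1|}{2}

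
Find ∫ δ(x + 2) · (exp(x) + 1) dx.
e^{-2} + 1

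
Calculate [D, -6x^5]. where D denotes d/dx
- 30 x^{4}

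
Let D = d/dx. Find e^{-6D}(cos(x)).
\cos{\left(x - 6 \right)}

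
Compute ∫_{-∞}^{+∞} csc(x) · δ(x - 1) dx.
\csc{\left(1 \right)}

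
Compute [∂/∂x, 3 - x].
-1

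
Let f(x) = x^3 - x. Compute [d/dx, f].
3 x^{2} - 1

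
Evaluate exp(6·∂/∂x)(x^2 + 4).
x^{2} + 12 x + 40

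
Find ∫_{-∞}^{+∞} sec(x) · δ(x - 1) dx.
\sec{\left(1 \right)}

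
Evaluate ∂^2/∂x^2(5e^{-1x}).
5 e^{- x}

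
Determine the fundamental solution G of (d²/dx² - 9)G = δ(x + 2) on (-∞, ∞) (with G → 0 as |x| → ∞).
-\frac{e^{-3|x + 2|}}{6}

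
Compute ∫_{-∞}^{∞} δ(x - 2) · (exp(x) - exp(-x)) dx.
2 \sinh{\left(2 \right)}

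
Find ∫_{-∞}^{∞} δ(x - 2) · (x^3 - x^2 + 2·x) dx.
8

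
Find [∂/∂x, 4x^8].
32 x^{7}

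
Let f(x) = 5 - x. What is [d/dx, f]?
-1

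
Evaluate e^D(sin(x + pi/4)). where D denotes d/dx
\sin{\left(x + \frac{\pi}{4} + 1 \right)}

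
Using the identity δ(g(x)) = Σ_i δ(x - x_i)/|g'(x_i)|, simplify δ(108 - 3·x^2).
\frac{\delta(x - 6) + \delta(x + 6)}{36}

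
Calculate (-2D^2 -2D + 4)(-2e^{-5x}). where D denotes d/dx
72 e^{- 5 x}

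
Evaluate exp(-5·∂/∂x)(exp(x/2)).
e^{\frac{x}{2} - \frac{5}{2}}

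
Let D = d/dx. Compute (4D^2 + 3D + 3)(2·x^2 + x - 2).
6 x^{2} + 15 x + 13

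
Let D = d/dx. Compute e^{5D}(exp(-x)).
e^{- x - 5}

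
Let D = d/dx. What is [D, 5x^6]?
30 x^{5}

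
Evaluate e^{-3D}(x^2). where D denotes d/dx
x^{2} - 6 x + 9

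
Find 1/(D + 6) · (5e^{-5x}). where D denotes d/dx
5 e^{- 5 x}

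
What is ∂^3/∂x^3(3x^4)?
72 x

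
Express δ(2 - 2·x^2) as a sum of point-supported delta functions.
\frac{\delta(x - 1) + \delta(x + 1)}{4}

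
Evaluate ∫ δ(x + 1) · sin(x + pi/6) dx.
\cos{\left(1 + \frac{\pi}{3} \right)}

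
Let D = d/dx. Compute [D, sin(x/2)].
\frac{\cos{\left(\frac{x}{2} \right)}}{2}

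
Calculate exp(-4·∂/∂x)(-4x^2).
- 4 x^{2} + 32 x - 64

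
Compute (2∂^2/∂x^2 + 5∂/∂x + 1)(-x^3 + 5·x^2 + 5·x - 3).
- x^{3} - 10 x^{2} + 43 x + 42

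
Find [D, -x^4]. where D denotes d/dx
- 4 x^{3}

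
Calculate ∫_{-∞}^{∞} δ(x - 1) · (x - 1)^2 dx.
0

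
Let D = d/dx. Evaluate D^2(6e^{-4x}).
96 e^{- 4 x}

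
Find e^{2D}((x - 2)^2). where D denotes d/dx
x^{2}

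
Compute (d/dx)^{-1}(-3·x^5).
- \frac{x^{6}}{2}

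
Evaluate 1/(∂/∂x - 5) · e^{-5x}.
- \frac{e^{- 5 x}}{10}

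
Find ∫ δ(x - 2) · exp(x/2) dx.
e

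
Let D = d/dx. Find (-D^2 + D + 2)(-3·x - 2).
- 6 x - 7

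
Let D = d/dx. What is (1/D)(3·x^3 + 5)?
\frac{3 x^{4}}{4} + 5 x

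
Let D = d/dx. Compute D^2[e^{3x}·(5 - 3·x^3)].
\left(- 27 x^{3} - 54 x^{2} - 18 x + 45\right) e^{3 x}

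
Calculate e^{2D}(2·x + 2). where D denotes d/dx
2 x + 6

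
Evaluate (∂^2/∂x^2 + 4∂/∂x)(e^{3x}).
21 e^{3 x}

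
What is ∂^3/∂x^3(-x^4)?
- 24 x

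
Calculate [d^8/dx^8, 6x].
48\frac{d^{7}}{dx^{7}}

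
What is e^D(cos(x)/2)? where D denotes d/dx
\frac{\cos{\left(x + 1 \right)}}{2}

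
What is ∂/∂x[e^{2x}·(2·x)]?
\left(4 x + 2\right) e^{2 x}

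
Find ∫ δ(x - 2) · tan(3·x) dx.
\tan{\left(6 \right)}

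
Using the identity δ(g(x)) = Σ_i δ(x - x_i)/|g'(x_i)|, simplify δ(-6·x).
\frac{\delta(x)}{6}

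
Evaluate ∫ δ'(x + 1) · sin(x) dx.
- \cos{\left(1 \right)}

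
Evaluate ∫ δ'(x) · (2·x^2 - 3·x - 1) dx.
3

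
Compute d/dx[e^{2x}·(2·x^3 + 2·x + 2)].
\left(4 x^{3} + 6 x^{2} + 4 x + 6\right) e^{2 x}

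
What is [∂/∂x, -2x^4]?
- 8 x^{3}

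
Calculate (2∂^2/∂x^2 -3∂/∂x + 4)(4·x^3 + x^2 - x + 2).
16 x^{3} - 32 x^{2} + 38 x + 15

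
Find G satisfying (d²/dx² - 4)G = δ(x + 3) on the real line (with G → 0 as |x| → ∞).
-\frac{e^{-2|x + 3|}}{4}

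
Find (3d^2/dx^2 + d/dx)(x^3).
3 x \left(x + 6\right)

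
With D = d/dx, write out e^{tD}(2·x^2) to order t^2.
2 t^{2} + 4 t x + 2 x^{2}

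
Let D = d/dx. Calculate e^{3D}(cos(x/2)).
\cos{\left(\frac{x}{2} + \frac{3}{2} \right)}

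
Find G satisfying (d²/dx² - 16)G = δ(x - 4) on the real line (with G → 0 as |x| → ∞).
-\frac{e^{-4|x - 4|}}{8}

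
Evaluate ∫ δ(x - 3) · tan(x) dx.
\tan{\left(3 \right)}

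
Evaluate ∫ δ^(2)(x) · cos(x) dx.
-1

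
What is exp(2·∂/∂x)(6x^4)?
6 x^{4} + 48 x^{3} + 144 x^{2} + 192 x + 96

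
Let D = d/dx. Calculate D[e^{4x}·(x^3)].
x^{2} \left(4 x + 3\right) e^{4 x}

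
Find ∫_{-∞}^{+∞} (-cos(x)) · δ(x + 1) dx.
- \cos{\left(1 \right)}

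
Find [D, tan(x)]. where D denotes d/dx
\frac{1}{\cos^{2}{\left(x \right)}}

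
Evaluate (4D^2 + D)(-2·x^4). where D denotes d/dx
8 x^{2} \left(- x - 12\right)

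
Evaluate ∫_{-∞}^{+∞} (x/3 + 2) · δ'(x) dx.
- \frac{1}{3}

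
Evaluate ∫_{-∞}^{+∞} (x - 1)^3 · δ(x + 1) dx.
-8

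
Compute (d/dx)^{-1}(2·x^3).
\frac{x^{4}}{2}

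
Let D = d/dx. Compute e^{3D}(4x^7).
4 x^{7} + 84 x^{6} + 756 x^{5} + 3780 x^{4} + 11340 x^{3} + 20412 x^{2} + 20412 x + 8748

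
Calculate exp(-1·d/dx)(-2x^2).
- 2 x^{2} + 4 x - 2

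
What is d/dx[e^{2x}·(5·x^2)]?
10 x \left(x + 1\right) e^{2 x}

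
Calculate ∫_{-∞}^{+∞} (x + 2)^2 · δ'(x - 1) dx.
-6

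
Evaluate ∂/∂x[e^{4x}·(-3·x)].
\left(- 12 x - 3\right) e^{4 x}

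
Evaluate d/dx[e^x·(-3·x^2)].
3 x \left(- x - 2\right) e^{x}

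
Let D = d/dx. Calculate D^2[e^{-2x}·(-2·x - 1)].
4 \left(1 - 2 x\right) e^{- 2 x}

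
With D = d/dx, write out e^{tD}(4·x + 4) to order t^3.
4 t + 4 x + 4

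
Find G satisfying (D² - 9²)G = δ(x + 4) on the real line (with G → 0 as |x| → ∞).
-\frac{e^{-9|x + 4|}}{18}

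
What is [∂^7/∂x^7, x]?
7\frac{d^{6}}{dx^{6}}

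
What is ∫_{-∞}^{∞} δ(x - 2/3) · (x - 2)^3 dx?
- \frac{64}{27}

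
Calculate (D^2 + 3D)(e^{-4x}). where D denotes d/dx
4 e^{- 4 x}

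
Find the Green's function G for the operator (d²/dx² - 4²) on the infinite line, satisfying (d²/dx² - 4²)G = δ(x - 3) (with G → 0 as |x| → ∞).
-\frac{e^{-4|x - 3|}}{8}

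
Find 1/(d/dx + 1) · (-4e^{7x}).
- \frac{e^{7 x}}{2}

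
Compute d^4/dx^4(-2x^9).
- 6048 x^{5}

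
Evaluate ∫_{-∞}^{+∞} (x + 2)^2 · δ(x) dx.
4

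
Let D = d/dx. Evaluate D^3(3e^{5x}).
375 e^{5 x}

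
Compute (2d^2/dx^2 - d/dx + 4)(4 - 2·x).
18 - 8 x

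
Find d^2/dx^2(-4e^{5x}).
- 100 e^{5 x}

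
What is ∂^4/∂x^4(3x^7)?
2520 x^{3}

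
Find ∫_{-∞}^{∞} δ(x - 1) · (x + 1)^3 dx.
8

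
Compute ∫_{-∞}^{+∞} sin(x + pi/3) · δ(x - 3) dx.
\sin{\left(\frac{\pi}{3} + 3 \right)}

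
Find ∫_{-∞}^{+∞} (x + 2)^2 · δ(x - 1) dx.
9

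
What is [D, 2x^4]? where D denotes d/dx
8 x^{3}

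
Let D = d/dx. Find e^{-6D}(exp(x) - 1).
e^{x - 6} - 1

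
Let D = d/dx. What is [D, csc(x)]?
- \cot{\left(x \right)} \csc{\left(x \right)}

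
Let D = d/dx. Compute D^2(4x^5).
80 x^{3}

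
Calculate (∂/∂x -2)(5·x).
5 - 10 x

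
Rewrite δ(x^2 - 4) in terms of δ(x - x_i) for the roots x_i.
\frac{\delta(x + 2) + \delta(x - 2)}{4}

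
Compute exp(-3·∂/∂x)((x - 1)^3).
x^{3} - 12 x^{2} + 48 x - 64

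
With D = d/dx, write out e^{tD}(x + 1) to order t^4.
t + x + 1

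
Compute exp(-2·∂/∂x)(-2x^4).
- 2 x^{4} + 16 x^{3} - 48 x^{2} + 64 x - 32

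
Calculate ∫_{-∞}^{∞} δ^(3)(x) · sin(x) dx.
1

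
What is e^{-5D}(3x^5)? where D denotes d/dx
3 x^{5} - 75 x^{4} + 750 x^{3} - 3750 x^{2} + 9375 x - 9375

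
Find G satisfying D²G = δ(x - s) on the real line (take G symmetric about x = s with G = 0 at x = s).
\frac{|x - s|}{2}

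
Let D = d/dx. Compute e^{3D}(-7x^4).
- 7 x^{4} - 84 x^{3} - 378 x^{2} - 756 x - 567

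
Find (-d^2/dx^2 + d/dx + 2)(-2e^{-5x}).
56 e^{- 5 x}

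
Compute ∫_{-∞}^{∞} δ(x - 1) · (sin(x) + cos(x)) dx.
\cos{\left(1 \right)} + \sin{\left(1 \right)}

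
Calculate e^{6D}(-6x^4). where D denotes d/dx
- 6 x^{4} - 144 x^{3} - 1296 x^{2} - 5184 x - 7776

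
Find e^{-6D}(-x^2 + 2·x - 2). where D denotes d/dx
- x^{2} + 14 x - 50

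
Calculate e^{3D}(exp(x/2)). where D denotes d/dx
e^{\frac{x}{2} + \frac{3}{2}}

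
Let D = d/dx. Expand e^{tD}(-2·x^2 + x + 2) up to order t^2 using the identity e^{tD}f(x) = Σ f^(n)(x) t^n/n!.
- 2 t^{2} - t \left(4 x - 1\right) - 2 x^{2} + x + 2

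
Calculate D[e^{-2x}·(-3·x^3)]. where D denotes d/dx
x^{2} \left(6 x - 9\right) e^{- 2 x}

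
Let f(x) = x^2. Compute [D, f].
2 x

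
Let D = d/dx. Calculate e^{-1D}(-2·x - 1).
1 - 2 x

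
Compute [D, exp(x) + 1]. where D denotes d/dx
e^{x}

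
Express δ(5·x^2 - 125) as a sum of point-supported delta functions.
\frac{\delta(x - 5) + \delta(x + 5)}{50}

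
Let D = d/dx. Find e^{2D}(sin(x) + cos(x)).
\sqrt{2} \sin{\left(x + \frac{\pi}{4} + 2 \right)}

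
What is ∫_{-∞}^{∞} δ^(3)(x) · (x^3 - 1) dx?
-6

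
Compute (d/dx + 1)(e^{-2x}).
- e^{- 2 x}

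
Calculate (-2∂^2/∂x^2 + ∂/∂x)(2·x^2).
4 x - 8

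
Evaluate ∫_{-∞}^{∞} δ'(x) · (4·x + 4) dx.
-4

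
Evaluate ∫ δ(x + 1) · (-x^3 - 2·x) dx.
3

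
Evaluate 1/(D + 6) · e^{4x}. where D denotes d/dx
\frac{e^{4 x}}{10}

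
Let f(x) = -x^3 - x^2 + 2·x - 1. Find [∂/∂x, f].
- 3 x^{2} - 2 x + 2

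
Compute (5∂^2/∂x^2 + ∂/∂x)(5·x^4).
20 x^{2} \left(x + 15\right)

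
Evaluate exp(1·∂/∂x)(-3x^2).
- 3 x^{2} - 6 x - 3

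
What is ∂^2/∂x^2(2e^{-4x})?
32 e^{- 4 x}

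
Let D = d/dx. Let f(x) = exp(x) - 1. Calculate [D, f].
e^{x}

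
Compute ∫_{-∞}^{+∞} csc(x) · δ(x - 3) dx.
\csc{\left(3 \right)}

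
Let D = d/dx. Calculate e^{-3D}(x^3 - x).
x^{3} - 9 x^{2} + 26 x - 24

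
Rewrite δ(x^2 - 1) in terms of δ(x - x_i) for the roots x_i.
\frac{\delta(x - 1) + \delta(x + 1)}{2}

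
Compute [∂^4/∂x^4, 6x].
24\frac{d^{3}}{dx^{3}}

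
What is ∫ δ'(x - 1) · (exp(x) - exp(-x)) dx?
- 2 \cosh{\left(1 \right)}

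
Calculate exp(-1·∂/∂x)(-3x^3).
- 3 x^{3} + 9 x^{2} - 9 x + 3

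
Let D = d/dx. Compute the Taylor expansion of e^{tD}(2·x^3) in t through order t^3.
2 t^{3} + 6 t^{2} x + 6 t x^{2} + 2 x^{3}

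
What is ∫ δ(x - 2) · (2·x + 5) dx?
9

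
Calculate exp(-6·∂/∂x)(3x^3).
3 x^{3} - 54 x^{2} + 324 x - 648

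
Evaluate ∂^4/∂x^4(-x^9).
- 3024 x^{5}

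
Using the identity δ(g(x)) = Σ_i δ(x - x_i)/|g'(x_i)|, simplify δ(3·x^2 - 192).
\frac{\delta(x - 8) + \delta(x + 8)}{48}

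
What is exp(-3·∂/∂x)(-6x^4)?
- 6 x^{4} + 72 x^{3} - 324 x^{2} + 648 x - 486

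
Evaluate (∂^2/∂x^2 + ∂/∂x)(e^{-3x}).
6 e^{- 3 x}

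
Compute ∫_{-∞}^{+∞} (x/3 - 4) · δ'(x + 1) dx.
- \frac{1}{3}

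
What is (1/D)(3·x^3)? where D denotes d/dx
\frac{3 x^{4}}{4}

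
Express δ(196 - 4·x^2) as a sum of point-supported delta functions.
\frac{\delta(x - 7) + \delta(x + 7)}{56}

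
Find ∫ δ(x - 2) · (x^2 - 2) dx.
2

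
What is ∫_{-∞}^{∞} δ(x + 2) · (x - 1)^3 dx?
-27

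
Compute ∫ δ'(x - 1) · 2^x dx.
- \log{\left(4 \right)}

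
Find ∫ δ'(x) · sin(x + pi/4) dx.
- \frac{\sqrt{2}}{2}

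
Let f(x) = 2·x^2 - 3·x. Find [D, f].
4 x - 3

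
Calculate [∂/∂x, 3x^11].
33 x^{10}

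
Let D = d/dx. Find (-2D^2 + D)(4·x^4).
16 x^{2} \left(x - 6\right)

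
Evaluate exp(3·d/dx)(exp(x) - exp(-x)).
2 \sinh{\left(x + 3 \right)}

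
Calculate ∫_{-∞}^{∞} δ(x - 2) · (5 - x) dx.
3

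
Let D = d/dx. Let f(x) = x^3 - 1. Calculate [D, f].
3 x^{2}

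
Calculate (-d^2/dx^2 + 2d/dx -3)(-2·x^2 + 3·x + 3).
6 x^{2} - 17 x + 1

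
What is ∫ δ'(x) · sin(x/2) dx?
- \frac{1}{2}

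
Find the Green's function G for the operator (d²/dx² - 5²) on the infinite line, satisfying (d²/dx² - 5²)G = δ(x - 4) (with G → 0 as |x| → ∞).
-\frac{e^{-5|x - 4|}}{10}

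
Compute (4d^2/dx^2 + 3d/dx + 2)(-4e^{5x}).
- 468 e^{5 x}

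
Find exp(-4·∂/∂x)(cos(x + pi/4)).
\cos{\left(x - 4 + \frac{\pi}{4} \right)}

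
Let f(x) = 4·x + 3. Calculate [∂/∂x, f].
4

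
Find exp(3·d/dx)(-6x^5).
- 6 x^{5} - 90 x^{4} - 540 x^{3} - 1620 x^{2} - 2430 x - 1458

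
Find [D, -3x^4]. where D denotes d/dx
- 12 x^{3}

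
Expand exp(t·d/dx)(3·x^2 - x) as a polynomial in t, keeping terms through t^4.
3 t^{2} + t \left(6 x - 1\right) + 3 x^{2} - x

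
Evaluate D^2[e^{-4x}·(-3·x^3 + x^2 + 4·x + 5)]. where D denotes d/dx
2 \left(- 24 x^{3} + 44 x^{2} + 15 x + 25\right) e^{- 4 x}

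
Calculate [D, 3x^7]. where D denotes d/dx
21 x^{6}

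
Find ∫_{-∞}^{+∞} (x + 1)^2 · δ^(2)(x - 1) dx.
2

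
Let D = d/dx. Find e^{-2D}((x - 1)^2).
x^{2} - 6 x + 9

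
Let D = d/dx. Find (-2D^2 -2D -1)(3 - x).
x - 1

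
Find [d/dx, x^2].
2 x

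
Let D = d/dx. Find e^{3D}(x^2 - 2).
x^{2} + 6 x + 7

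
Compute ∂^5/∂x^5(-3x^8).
- 20160 x^{3}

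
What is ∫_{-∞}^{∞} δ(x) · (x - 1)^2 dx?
1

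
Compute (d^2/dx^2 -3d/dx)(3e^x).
- 6 e^{x}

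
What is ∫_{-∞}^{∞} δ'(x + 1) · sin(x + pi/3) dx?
- \sin{\left(\frac{\pi}{6} + 1 \right)}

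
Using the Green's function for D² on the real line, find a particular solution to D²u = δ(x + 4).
\frac{|x + 4|}{2}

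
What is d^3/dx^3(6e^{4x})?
384 e^{4 x}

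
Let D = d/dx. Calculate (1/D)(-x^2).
- \frac{x^{3}}{3}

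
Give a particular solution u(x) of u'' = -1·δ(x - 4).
-\frac{|x - 4|}{2}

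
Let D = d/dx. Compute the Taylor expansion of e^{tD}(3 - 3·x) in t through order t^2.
- 3 t - 3 x + 3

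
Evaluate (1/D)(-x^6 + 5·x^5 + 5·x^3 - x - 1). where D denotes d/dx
- \frac{x^{7}}{7} + \frac{5 x^{6}}{6} + \frac{5 x^{4}}{4} - \frac{x^{2}}{2} - x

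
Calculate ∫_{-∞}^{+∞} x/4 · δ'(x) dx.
- \frac{1}{4}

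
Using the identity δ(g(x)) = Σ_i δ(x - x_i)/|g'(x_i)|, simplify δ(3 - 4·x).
\frac{\delta(x - 3/4)}{4}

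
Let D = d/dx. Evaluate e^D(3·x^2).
3 x^{2} + 6 x + 3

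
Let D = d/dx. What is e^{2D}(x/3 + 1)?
\frac{x}{3} + \frac{5}{3}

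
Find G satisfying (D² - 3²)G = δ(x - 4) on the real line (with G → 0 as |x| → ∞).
-\frac{e^{-3|x - 4|}}{6}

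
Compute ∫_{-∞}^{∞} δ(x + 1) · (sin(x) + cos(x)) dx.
- \sin{\left(1 \right)} + \cos{\left(1 \right)}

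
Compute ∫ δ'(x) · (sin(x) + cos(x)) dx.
-1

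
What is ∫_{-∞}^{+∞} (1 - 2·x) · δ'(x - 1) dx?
2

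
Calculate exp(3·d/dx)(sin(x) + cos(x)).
\sqrt{2} \sin{\left(x + \frac{\pi}{4} + 3 \right)}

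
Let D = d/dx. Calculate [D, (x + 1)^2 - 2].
2 x + 2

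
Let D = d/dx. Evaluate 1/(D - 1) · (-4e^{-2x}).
\frac{4 e^{- 2 x}}{3}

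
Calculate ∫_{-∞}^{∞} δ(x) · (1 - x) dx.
1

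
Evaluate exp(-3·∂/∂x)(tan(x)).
\tan{\left(x - 3 \right)}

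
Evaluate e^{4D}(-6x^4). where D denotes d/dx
- 6 x^{4} - 96 x^{3} - 576 x^{2} - 1536 x - 1536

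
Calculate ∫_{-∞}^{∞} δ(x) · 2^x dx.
1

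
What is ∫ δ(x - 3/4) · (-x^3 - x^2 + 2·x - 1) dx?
- \frac{31}{64}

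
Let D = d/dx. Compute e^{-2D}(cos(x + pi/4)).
\cos{\left(x - 2 + \frac{\pi}{4} \right)}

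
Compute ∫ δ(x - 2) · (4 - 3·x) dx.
-2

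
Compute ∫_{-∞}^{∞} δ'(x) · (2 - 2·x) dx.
2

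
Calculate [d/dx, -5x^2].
- 10 x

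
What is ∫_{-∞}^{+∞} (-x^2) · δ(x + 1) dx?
-1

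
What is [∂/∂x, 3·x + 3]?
3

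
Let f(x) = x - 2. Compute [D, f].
1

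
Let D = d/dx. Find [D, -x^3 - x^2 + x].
- 3 x^{2} - 2 x + 1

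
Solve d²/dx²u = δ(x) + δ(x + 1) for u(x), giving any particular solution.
\frac{|x|}{2} + \frac{|x + 1|}{2}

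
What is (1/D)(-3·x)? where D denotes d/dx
- \frac{3 x^{2}}{2}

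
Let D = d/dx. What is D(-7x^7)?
- 49 x^{6}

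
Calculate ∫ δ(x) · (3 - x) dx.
3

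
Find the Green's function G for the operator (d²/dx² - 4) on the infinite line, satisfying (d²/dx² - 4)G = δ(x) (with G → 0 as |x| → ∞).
-\frac{e^{-2|x|}}{4}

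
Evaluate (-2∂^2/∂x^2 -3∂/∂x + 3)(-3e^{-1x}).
- 12 e^{- x}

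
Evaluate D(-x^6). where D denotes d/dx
- 6 x^{5}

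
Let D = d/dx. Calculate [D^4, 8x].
32D^{3}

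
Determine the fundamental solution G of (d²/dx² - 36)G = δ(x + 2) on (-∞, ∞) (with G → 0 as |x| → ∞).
-\frac{e^{-6|x + 2|}}{12}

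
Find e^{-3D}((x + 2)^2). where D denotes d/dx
x^{2} - 2 x + 1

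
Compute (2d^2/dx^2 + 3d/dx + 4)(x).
4 x + 3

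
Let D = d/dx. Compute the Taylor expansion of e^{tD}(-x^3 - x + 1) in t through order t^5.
- t^{3} - 3 t^{2} x - t \left(3 x^{2} + 1\right) - x^{3} - x + 1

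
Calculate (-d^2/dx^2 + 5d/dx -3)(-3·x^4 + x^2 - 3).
9 x^{4} - 60 x^{3} + 33 x^{2} + 10 x + 7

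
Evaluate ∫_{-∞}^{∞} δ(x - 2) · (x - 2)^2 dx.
0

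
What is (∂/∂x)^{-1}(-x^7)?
- \frac{x^{8}}{8}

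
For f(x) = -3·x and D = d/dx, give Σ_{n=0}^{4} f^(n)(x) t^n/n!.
- 3 t - 3 x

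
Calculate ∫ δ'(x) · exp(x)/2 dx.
- \frac{1}{2}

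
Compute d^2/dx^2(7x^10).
630 x^{8}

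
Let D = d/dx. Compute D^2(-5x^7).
- 210 x^{5}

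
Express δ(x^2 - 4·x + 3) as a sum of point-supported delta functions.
\frac{\delta(x - 3) + \delta(x - 1)}{2}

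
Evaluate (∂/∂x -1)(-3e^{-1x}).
6 e^{- x}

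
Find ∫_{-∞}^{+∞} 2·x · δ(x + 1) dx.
-2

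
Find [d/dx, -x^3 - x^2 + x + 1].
- 3 x^{2} - 2 x + 1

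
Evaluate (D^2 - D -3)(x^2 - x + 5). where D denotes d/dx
- 3 x^{2} + x - 12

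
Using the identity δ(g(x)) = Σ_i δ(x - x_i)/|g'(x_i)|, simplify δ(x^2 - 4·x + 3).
\frac{\delta(x - 3) + \delta(x - 1)}{2}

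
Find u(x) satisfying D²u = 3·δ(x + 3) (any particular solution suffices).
\frac{3|x + 3|}{2}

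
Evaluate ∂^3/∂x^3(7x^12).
9240 x^{9}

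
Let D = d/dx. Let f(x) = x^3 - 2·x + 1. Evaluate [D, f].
3 x^{2} - 2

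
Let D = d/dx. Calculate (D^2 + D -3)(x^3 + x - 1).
- 3 x^{3} + 3 x^{2} + 3 x + 4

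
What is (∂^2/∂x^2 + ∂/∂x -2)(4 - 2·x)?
4 x - 10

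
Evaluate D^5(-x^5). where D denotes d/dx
-120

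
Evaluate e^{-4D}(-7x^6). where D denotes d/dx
- 7 x^{6} + 168 x^{5} - 1680 x^{4} + 8960 x^{3} - 26880 x^{2} + 43008 x - 28672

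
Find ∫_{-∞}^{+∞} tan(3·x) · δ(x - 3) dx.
\tan{\left(9 \right)}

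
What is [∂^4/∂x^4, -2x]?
-8\frac{d^{3}}{dx^{3}}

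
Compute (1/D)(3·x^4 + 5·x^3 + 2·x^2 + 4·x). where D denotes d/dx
\frac{3 x^{5}}{5} + \frac{5 x^{4}}{4} + \frac{2 x^{3}}{3} + 2 x^{2}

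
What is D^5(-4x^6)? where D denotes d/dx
- 2880 x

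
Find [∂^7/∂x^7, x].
7\frac{d^{6}}{dx^{6}}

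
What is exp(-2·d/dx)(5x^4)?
5 x^{4} - 40 x^{3} + 120 x^{2} - 160 x + 80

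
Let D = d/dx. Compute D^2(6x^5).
120 x^{3}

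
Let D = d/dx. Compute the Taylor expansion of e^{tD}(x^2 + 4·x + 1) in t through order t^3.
t^{2} + 2 t \left(x + 2\right) + x^{2} + 4 x + 1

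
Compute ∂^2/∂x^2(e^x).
e^{x}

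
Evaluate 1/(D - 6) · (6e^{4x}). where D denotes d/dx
- 3 e^{4 x}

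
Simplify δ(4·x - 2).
\frac{\delta(x - 1/2)}{4}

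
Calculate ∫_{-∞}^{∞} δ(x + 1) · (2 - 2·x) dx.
4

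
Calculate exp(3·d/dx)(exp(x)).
e^{x + 3}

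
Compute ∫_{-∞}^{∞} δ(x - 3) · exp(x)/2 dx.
\frac{e^{3}}{2}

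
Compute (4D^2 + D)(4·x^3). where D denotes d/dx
12 x \left(x + 8\right)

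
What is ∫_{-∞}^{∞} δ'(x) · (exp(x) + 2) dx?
-1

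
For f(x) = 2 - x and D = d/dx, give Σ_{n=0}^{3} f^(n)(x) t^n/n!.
- t - x + 2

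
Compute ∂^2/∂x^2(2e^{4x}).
32 e^{4 x}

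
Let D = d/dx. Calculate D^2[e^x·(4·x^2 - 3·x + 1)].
\left(4 x^{2} + 13 x + 3\right) e^{x}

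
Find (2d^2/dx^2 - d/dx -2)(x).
- 2 x - 1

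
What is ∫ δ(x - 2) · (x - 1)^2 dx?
1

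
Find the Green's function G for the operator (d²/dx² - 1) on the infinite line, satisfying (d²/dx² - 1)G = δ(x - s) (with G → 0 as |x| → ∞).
-\frac{e^{-|x-s|}}{2}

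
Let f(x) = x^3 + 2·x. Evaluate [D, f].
3 x^{2} + 2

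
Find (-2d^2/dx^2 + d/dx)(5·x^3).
15 x \left(x - 4\right)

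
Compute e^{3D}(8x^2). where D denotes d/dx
8 x^{2} + 48 x + 72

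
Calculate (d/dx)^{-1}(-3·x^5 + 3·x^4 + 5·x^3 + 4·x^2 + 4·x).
- \frac{x^{6}}{2} + \frac{3 x^{5}}{5} + \frac{5 x^{4}}{4} + \frac{4 x^{3}}{3} + 2 x^{2}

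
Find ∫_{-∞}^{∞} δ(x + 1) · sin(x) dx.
- \sin{\left(1 \right)}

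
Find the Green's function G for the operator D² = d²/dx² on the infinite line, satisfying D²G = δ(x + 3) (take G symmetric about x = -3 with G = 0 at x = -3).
\frac{|x + 3|}{2}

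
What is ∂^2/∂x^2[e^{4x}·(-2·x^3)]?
- 4 x \left(8 x^{2} + 12 x + 3\right) e^{4 x}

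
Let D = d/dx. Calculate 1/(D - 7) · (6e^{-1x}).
- \frac{3 e^{- x}}{4}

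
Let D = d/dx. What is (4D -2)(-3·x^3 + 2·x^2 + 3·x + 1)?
6 x^{3} - 40 x^{2} + 10 x + 10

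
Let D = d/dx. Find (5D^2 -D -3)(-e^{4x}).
- 73 e^{4 x}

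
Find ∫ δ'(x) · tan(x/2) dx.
- \frac{1}{2}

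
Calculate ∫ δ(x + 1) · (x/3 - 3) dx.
- \frac{10}{3}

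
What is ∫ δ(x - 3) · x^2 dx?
9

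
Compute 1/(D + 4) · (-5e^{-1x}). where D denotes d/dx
- \frac{5 e^{- x}}{3}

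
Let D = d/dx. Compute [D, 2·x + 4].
2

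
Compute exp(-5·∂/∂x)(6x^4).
6 x^{4} - 120 x^{3} + 900 x^{2} - 3000 x + 3750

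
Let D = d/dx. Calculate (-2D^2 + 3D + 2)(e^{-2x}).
- 12 e^{- 2 x}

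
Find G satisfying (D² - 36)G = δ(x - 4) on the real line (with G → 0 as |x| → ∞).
-\frac{e^{-6|x - 4|}}{12}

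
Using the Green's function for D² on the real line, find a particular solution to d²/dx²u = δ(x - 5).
\frac{|x - 5|}{2}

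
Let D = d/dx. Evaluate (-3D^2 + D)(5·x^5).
25 x^{3} \left(x - 12\right)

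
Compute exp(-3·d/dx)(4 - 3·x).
13 - 3 x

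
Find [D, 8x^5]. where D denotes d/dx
40 x^{4}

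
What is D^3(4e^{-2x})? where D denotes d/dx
- 32 e^{- 2 x}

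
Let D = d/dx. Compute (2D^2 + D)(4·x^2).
8 x + 16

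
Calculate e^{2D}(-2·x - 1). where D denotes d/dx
- 2 x - 5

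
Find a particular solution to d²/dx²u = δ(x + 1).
\frac{|x + 1|}{2}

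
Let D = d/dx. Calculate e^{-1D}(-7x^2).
- 7 x^{2} + 14 x - 7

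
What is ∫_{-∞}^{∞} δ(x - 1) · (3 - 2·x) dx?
1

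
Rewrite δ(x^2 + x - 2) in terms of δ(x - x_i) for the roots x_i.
\frac{\delta(x - 1) + \delta(x + 2)}{3}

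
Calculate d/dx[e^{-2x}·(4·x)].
4 \left(1 - 2 x\right) e^{- 2 x}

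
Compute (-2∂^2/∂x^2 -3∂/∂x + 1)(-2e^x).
8 e^{x}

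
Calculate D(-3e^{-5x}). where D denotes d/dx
15 e^{- 5 x}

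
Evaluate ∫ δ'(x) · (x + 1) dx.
-1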